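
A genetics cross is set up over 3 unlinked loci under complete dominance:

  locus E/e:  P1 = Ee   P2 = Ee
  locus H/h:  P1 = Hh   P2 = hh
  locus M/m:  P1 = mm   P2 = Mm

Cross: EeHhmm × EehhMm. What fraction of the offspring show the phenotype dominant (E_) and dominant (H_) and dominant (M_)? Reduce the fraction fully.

EeHhmm gametes: EHm×2, Ehm×2, eHm×2, ehm×2
EehhMm gametes: EhM×2, Ehm×2, ehM×2, ehm×2
EeHhmm×EehhMm grid (8·8=64): EEHhMm=4 EEHhmm=4 EEhhMm=4 EEhhmm=4 EeHhMm=8 EeHhmm=8 EehhMm=8 Eehhmm=8 eeHhMm=4 eeHhmm=4 eehhMm=4 eehhmm=4
E_ H_ M_ hits 12/64; gcd=4; 12÷4/64÷4 = 3/16

P(E_ H_ M_) = 3/16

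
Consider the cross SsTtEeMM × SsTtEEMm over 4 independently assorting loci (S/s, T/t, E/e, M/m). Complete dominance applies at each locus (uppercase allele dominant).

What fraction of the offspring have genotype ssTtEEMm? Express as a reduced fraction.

P(ssTtEEMm) = 1/32

SsTtEeMM gametes: STEM×2, STeM×2, StEM×2, SteM×2, sTEM×2, sTeM×2, stEM×2, steM×2
SsTtEEMm gametes: STEM×2, STEm×2, StEM×2, StEm×2, sTEM×2, sTEm×2, stEM×2, stEm×2
SsTtEeMM×SsTtEEMm grid (16·16=256): SSTTEEMM=4 SSTTEEMm=4 SSTTEeMM=4 SSTTEeMm=4 SSTtEEMM=8 SSTtEEMm=8 SSTtEeMM=8 SSTtEeMm=8 SSttEEMM=4 SSttEEMm=4 SSttEeMM=4 SSttEeMm=4 SsTTEEMM=8 SsTTEEMm=8 SsTTEeMM=8 SsTTEeMm=8 SsTtEEMM=16 SsTtEEMm=16 SsTtEeMM=16 SsTtEeMm=16 SsttEEMM=8 SsttEEMm=8 SsttEeMM=8 SsttEeMm=8 ssTTEEMM=4 ssTTEEMm=4 ssTTEeMM=4 ssTTEeMm=4 ssTtEEMM=8 ssTtEEMm=8 ssTtEeMM=8 ssTtEeMm=8 ssttEEMM=4 ssttEEMm=4 ssttEeMM=4 ssttEeMm=4
ssTtEEMm hits 8/256; gcd=8; 8÷8/256÷8 = 1/32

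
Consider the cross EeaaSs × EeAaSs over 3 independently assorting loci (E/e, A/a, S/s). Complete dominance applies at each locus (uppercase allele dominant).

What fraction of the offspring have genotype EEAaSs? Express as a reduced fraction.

EeaaSs gametes: EaS×2, Eas×2, eaS×2, eas×2
EeAaSs gametes: EAS×1, EAs×1, EaS×1, Eas×1, eAS×1, eAs×1, eaS×1, eas×1
EeaaSs×EeAaSs grid (8·8=64): EEAaSS=2 EEAaSs=4 EEAass=2 EEaaSS=2 EEaaSs=4 EEaass=2 EeAaSS=4 EeAaSs=8 EeAass=4 EeaaSS=4 EeaaSs=8 Eeaass=4 eeAaSS=2 eeAaSs=4 eeAass=2 eeaaSS=2 eeaaSs=4 eeaass=2
EEAaSs hits 4/64; gcd=4; 4÷4/64÷4 = 1/16

P(EEAaSs) = 1/16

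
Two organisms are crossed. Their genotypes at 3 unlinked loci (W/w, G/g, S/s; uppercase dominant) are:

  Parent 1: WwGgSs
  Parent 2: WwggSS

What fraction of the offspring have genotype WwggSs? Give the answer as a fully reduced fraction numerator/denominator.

P(WwggSs) = 1/8

WwGgSs gametes: WGS×1, WGs×1, WgS×1, Wgs×1, wGS×1, wGs×1, wgS×1, wgs×1
WwggSS gametes: WgS×4, wgS×4
WwGgSs×WwggSS grid (8·8=64): WWGgSS=4 WWGgSs=4 WWggSS=4 WWggSs=4 WwGgSS=8 WwGgSs=8 WwggSS=8 WwggSs=8 wwGgSS=4 wwGgSs=4 wwggSS=4 wwggSs=4
WwggSs hits 8/64; gcd=8; 8÷8/64÷8 = 1/8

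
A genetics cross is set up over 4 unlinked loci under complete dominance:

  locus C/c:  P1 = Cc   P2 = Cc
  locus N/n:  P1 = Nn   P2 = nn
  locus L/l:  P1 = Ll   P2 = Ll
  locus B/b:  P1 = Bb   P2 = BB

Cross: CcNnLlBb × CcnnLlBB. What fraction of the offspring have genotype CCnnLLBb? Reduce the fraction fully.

P(CCnnLLBb) = 1/64

CcNnLlBb gametes: CNLB×1, CNLb×1, CNlB×1, CNlb×1, CnLB×1, CnLb×1, CnlB×1, Cnlb×1, cNLB×1, cNLb×1, cNlB×1, cNlb×1, cnLB×1, cnLb×1, cnlB×1, cnlb×1
CcnnLlBB gametes: CnLB×4, CnlB×4, cnLB×4, cnlB×4
CcNnLlBb×CcnnLlBB grid (16·16=256): CCNnLLBB=4 CCNnLLBb=4 CCNnLlBB=8 CCNnLlBb=8 CCNnllBB=4 CCNnllBb=4 CCnnLLBB=4 CCnnLLBb=4 CCnnLlBB=8 CCnnLlBb=8 CCnnllBB=4 CCnnllBb=4 CcNnLLBB=8 CcNnLLBb=8 CcNnLlBB=16 CcNnLlBb=16 CcNnllBB=8 CcNnllBb=8 CcnnLLBB=8 CcnnLLBb=8 CcnnLlBB=16 CcnnLlBb=16 CcnnllBB=8 CcnnllBb=8 ccNnLLBB=4 ccNnLLBb=4 ccNnLlBB=8 ccNnLlBb=8 ccNnllBB=4 ccNnllBb=4 ccnnLLBB=4 ccnnLLBb=4 ccnnLlBB=8 ccnnLlBb=8 ccnnllBB=4 ccnnllBb=4
CCnnLLBb hits 4/256; gcd=4; 4÷4/256÷4 = 1/64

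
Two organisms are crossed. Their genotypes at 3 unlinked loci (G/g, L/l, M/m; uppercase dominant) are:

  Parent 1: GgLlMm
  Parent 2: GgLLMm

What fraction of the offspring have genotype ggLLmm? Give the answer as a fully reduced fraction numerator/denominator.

GgLlMm gametes: GLM×1, GLm×1, GlM×1, Glm×1, gLM×1, gLm×1, glM×1, glm×1
GgLLMm gametes: GLM×2, GLm×2, gLM×2, gLm×2
GgLlMm×GgLLMm grid (8·8=64): GGLLMM=2 GGLLMm=4 GGLLmm=2 GGLlMM=2 GGLlMm=4 GGLlmm=2 GgLLMM=4 GgLLMm=8 GgLLmm=4 GgLlMM=4 GgLlMm=8 GgLlmm=4 ggLLMM=2 ggLLMm=4 ggLLmm=2 ggLlMM=2 ggLlMm=4 ggLlmm=2
ggLLmm hits 2/64; gcd=2; 2÷2/64÷2 = 1/32

P(ggLLmm) = 1/32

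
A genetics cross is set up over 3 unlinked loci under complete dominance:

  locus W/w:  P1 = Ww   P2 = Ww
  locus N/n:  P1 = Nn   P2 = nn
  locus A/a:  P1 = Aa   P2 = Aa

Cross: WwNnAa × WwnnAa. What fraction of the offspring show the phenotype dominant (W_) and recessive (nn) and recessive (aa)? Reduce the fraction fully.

P(W_ nn aa) = 3/32

WwNnAa gametes: WNA×1, WNa×1, WnA×1, Wna×1, wNA×1, wNa×1, wnA×1, wna×1
WwnnAa gametes: WnA×2, Wna×2, wnA×2, wna×2
WwNnAa×WwnnAa grid (8·8=64): WWNnAA=2 WWNnAa=4 WWNnaa=2 WWnnAA=2 WWnnAa=4 WWnnaa=2 WwNnAA=4 WwNnAa=8 WwNnaa=4 WwnnAA=4 WwnnAa=8 Wwnnaa=4 wwNnAA=2 wwNnAa=4 wwNnaa=2 wwnnAA=2 wwnnAa=4 wwnnaa=2
W_ nn aa hits 6/64; gcd=2; 6÷2/64÷2 = 3/32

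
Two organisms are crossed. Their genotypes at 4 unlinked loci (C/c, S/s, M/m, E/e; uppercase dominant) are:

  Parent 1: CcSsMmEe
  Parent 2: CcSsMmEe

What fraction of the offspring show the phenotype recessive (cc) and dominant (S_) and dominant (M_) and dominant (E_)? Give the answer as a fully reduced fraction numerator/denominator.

P(cc S_ M_ E_) = 27/256

CcSsMmEe gametes: CSME×1, CSMe×1, CSmE×1, CSme×1, CsME×1, CsMe×1, CsmE×1, Csme×1, cSME×1, cSMe×1, cSmE×1, cSme×1, csME×1, csMe×1, csmE×1, csme×1
CcSsMmEe gametes: CSME×1, CSMe×1, CSmE×1, CSme×1, CsME×1, CsMe×1, CsmE×1, Csme×1, cSME×1, cSMe×1, cSmE×1, cSme×1, csME×1, csMe×1, csmE×1, csme×1
CcSsMmEe×CcSsMmEe grid (16·16=256): CCSSMMEE=1 CCSSMMEe=2 CCSSMMee=1 CCSSMmEE=2 CCSSMmEe=4 CCSSMmee=2 CCSSmmEE=1 CCSSmmEe=2 CCSSmmee=1 CCSsMMEE=2 CCSsMMEe=4 CCSsMMee=2 CCSsMmEE=4 CCSsMmEe=8 CCSsMmee=4 CCSsmmEE=2 CCSsmmEe=4 CCSsmmee=2 CCssMMEE=1 CCssMMEe=2 CCssMMee=1 CCssMmEE=2 CCssMmEe=4 CCssMmee=2 CCssmmEE=1 CCssmmEe=2 CCssmmee=1 CcSSMMEE=2 CcSSMMEe=4 CcSSMMee=2 CcSSMmEE=4 CcSSMmEe=8 CcSSMmee=4 CcSSmmEE=2 CcSSmmEe=4 CcSSmmee=2 CcSsMMEE=4 CcSsMMEe=8 CcSsMMee=4 CcSsMmEE=8 CcSsMmEe=16 CcSsMmee=8 CcSsmmEE=4 CcSsmmEe=8 CcSsmmee=4 CcssMMEE=2 CcssMMEe=4 CcssMMee=2 CcssMmEE=4 CcssMmEe=8 CcssMmee=4 CcssmmEE=2 CcssmmEe=4 Ccssmmee=2 ccSSMMEE=1 ccSSMMEe=2 ccSSMMee=1 ccSSMmEE=2 ccSSMmEe=4 ccSSMmee=2 ccSSmmEE=1 ccSSmmEe=2 ccSSmmee=1 ccSsMMEE=2 ccSsMMEe=4 ccSsMMee=2 ccSsMmEE=4 ccSsMmEe=8 ccSsMmee=4 ccSsmmEE=2 ccSsmmEe=4 ccSsmmee=2 ccssMMEE=1 ccssMMEe=2 ccssMMee=1 ccssMmEE=2 ccssMmEe=4 ccssMmee=2 ccssmmEE=1 ccssmmEe=2 ccssmmee=1
cc S_ M_ E_ hits 27/256; gcd=1; 27÷1/256÷1 = 27/256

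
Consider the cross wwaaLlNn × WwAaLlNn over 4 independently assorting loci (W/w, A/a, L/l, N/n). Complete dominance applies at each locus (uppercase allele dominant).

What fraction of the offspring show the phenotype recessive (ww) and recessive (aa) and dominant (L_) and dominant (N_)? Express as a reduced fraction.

P(ww aa L_ N_) = 9/64

wwaaLlNn gametes: waLN×4, waLn×4, walN×4, waln×4
WwAaLlNn gametes: WALN×1, WALn×1, WAlN×1, WAln×1, WaLN×1, WaLn×1, WalN×1, Waln×1, wALN×1, wALn×1, wAlN×1, wAln×1, waLN×1, waLn×1, walN×1, waln×1
wwaaLlNn×WwAaLlNn grid (16·16=256): WwAaLLNN=4 WwAaLLNn=8 WwAaLLnn=4 WwAaLlNN=8 WwAaLlNn=16 WwAaLlnn=8 WwAallNN=4 WwAallNn=8 WwAallnn=4 WwaaLLNN=4 WwaaLLNn=8 WwaaLLnn=4 WwaaLlNN=8 WwaaLlNn=16 WwaaLlnn=8 WwaallNN=4 WwaallNn=8 Wwaallnn=4 wwAaLLNN=4 wwAaLLNn=8 wwAaLLnn=4 wwAaLlNN=8 wwAaLlNn=16 wwAaLlnn=8 wwAallNN=4 wwAallNn=8 wwAallnn=4 wwaaLLNN=4 wwaaLLNn=8 wwaaLLnn=4 wwaaLlNN=8 wwaaLlNn=16 wwaaLlnn=8 wwaallNN=4 wwaallNn=8 wwaallnn=4
ww aa L_ N_ hits 36/256; gcd=4; 36÷4/256÷4 = 9/64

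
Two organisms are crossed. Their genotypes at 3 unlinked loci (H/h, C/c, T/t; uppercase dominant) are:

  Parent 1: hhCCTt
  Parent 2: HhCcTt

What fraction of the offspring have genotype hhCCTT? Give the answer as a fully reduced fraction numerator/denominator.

P(hhCCTT) = 1/16

hhCCTt gametes: hCT×4, hCt×4
HhCcTt gametes: HCT×1, HCt×1, HcT×1, Hct×1, hCT×1, hCt×1, hcT×1, hct×1
hhCCTt×HhCcTt grid (8·8=64): HhCCTT=4 HhCCTt=8 HhCCtt=4 HhCcTT=4 HhCcTt=8 HhCctt=4 hhCCTT=4 hhCCTt=8 hhCCtt=4 hhCcTT=4 hhCcTt=8 hhCctt=4
hhCCTT hits 4/64; gcd=4; 4÷4/64÷4 = 1/16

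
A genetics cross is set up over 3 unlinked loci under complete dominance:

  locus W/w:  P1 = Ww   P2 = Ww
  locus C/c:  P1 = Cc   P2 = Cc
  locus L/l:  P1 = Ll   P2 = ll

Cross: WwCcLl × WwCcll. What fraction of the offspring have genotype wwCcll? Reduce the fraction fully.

P(wwCcll) = 1/16

WwCcLl gametes: WCL×1, WCl×1, WcL×1, Wcl×1, wCL×1, wCl×1, wcL×1, wcl×1
WwCcll gametes: WCl×2, Wcl×2, wCl×2, wcl×2
WwCcLl×WwCcll grid (8·8=64): WWCCLl=2 WWCCll=2 WWCcLl=4 WWCcll=4 WWccLl=2 WWccll=2 WwCCLl=4 WwCCll=4 WwCcLl=8 WwCcll=8 WwccLl=4 Wwccll=4 wwCCLl=2 wwCCll=2 wwCcLl=4 wwCcll=4 wwccLl=2 wwccll=2
wwCcll hits 4/64; gcd=4; 4÷4/64÷4 = 1/16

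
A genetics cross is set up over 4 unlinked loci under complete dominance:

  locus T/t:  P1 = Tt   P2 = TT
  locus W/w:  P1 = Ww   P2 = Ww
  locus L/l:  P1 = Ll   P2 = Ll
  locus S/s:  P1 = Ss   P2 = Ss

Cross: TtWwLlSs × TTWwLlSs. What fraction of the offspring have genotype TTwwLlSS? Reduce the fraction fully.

TtWwLlSs gametes: TWLS×1, TWLs×1, TWlS×1, TWls×1, TwLS×1, TwLs×1, TwlS×1, Twls×1, tWLS×1, tWLs×1, tWlS×1, tWls×1, twLS×1, twLs×1, twlS×1, twls×1
TTWwLlSs gametes: TWLS×2, TWLs×2, TWlS×2, TWls×2, TwLS×2, TwLs×2, TwlS×2, Twls×2
TtWwLlSs×TTWwLlSs grid (16·16=256): TTWWLLSS=2 TTWWLLSs=4 TTWWLLss=2 TTWWLlSS=4 TTWWLlSs=8 TTWWLlss=4 TTWWllSS=2 TTWWllSs=4 TTWWllss=2 TTWwLLSS=4 TTWwLLSs=8 TTWwLLss=4 TTWwLlSS=8 TTWwLlSs=16 TTWwLlss=8 TTWwllSS=4 TTWwllSs=8 TTWwllss=4 TTwwLLSS=2 TTwwLLSs=4 TTwwLLss=2 TTwwLlSS=4 TTwwLlSs=8 TTwwLlss=4 TTwwllSS=2 TTwwllSs=4 TTwwllss=2 TtWWLLSS=2 TtWWLLSs=4 TtWWLLss=2 TtWWLlSS=4 TtWWLlSs=8 TtWWLlss=4 TtWWllSS=2 TtWWllSs=4 TtWWllss=2 TtWwLLSS=4 TtWwLLSs=8 TtWwLLss=4 TtWwLlSS=8 TtWwLlSs=16 TtWwLlss=8 TtWwllSS=4 TtWwllSs=8 TtWwllss=4 TtwwLLSS=2 TtwwLLSs=4 TtwwLLss=2 TtwwLlSS=4 TtwwLlSs=8 TtwwLlss=4 TtwwllSS=2 TtwwllSs=4 Ttwwllss=2
TTwwLlSS hits 4/256; gcd=4; 4÷4/256÷4 = 1/64

P(TTwwLlSS) = 1/64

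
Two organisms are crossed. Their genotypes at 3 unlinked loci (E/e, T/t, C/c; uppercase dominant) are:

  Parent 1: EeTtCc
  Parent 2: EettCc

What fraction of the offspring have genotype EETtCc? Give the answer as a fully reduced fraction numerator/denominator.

EeTtCc gametes: ETC×1, ETc×1, EtC×1, Etc×1, eTC×1, eTc×1, etC×1, etc×1
EettCc gametes: EtC×2, Etc×2, etC×2, etc×2
EeTtCc×EettCc grid (8·8=64): EETtCC=2 EETtCc=4 EETtcc=2 EEttCC=2 EEttCc=4 EEttcc=2 EeTtCC=4 EeTtCc=8 EeTtcc=4 EettCC=4 EettCc=8 Eettcc=4 eeTtCC=2 eeTtCc=4 eeTtcc=2 eettCC=2 eettCc=4 eettcc=2
EETtCc hits 4/64; gcd=4; 4÷4/64÷4 = 1/16

P(EETtCc) = 1/16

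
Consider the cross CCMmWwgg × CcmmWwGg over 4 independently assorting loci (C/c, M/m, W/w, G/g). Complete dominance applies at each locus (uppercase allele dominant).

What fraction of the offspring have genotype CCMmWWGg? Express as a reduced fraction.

CCMmWwgg gametes: CMWg×4, CMwg×4, CmWg×4, Cmwg×4
CcmmWwGg gametes: CmWG×2, CmWg×2, CmwG×2, Cmwg×2, cmWG×2, cmWg×2, cmwG×2, cmwg×2
CCMmWwgg×CcmmWwGg grid (16·16=256): CCMmWWGg=8 CCMmWWgg=8 CCMmWwGg=16 CCMmWwgg=16 CCMmwwGg=8 CCMmwwgg=8 CCmmWWGg=8 CCmmWWgg=8 CCmmWwGg=16 CCmmWwgg=16 CCmmwwGg=8 CCmmwwgg=8 CcMmWWGg=8 CcMmWWgg=8 CcMmWwGg=16 CcMmWwgg=16 CcMmwwGg=8 CcMmwwgg=8 CcmmWWGg=8 CcmmWWgg=8 CcmmWwGg=16 CcmmWwgg=16 CcmmwwGg=8 Ccmmwwgg=8
CCMmWWGg hits 8/256; gcd=8; 8÷8/256÷8 = 1/32

P(CCMmWWGg) = 1/32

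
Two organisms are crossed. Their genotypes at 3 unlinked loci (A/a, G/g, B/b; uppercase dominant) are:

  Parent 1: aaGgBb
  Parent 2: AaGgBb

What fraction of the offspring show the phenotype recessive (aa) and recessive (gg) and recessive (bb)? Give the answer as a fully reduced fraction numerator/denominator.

P(aa gg bb) = 1/32

aaGgBb gametes: aGB×2, aGb×2, agB×2, agb×2
AaGgBb gametes: AGB×1, AGb×1, AgB×1, Agb×1, aGB×1, aGb×1, agB×1, agb×1
aaGgBb×AaGgBb grid (8·8=64): AaGGBB=2 AaGGBb=4 AaGGbb=2 AaGgBB=4 AaGgBb=8 AaGgbb=4 AaggBB=2 AaggBb=4 Aaggbb=2 aaGGBB=2 aaGGBb=4 aaGGbb=2 aaGgBB=4 aaGgBb=8 aaGgbb=4 aaggBB=2 aaggBb=4 aaggbb=2
aa gg bb hits 2/64; gcd=2; 2÷2/64÷2 = 1/32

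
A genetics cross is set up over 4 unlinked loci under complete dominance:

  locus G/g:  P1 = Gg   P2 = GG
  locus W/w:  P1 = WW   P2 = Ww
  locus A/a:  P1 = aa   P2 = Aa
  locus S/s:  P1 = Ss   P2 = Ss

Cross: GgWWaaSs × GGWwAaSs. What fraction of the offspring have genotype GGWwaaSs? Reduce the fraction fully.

GgWWaaSs gametes: GWaS×4, GWas×4, gWaS×4, gWas×4
GGWwAaSs gametes: GWAS×2, GWAs×2, GWaS×2, GWas×2, GwAS×2, GwAs×2, GwaS×2, Gwas×2
GgWWaaSs×GGWwAaSs grid (16·16=256): GGWWAaSS=8 GGWWAaSs=16 GGWWAass=8 GGWWaaSS=8 GGWWaaSs=16 GGWWaass=8 GGWwAaSS=8 GGWwAaSs=16 GGWwAass=8 GGWwaaSS=8 GGWwaaSs=16 GGWwaass=8 GgWWAaSS=8 GgWWAaSs=16 GgWWAass=8 GgWWaaSS=8 GgWWaaSs=16 GgWWaass=8 GgWwAaSS=8 GgWwAaSs=16 GgWwAass=8 GgWwaaSS=8 GgWwaaSs=16 GgWwaass=8
GGWwaaSs hits 16/256; gcd=16; 16÷16/256÷16 = 1/16

P(GGWwaaSs) = 1/16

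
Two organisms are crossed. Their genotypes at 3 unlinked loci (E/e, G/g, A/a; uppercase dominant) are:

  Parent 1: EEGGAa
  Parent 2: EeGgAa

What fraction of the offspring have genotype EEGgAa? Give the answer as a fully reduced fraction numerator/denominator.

P(EEGgAa) = 1/8

EEGGAa gametes: EGA×4, EGa×4
EeGgAa gametes: EGA×1, EGa×1, EgA×1, Ega×1, eGA×1, eGa×1, egA×1, ega×1
EEGGAa×EeGgAa grid (8·8=64): EEGGAA=4 EEGGAa=8 EEGGaa=4 EEGgAA=4 EEGgAa=8 EEGgaa=4 EeGGAA=4 EeGGAa=8 EeGGaa=4 EeGgAA=4 EeGgAa=8 EeGgaa=4
EEGgAa hits 8/64; gcd=8; 8÷8/64÷8 = 1/8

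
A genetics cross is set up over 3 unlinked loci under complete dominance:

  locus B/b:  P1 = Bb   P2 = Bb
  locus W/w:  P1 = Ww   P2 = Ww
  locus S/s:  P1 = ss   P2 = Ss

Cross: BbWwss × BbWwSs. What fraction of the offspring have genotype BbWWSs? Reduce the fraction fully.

BbWwss gametes: BWs×2, Bws×2, bWs×2, bws×2
BbWwSs gametes: BWS×1, BWs×1, BwS×1, Bws×1, bWS×1, bWs×1, bwS×1, bws×1
BbWwss×BbWwSs grid (8·8=64): BBWWSs=2 BBWWss=2 BBWwSs=4 BBWwss=4 BBwwSs=2 BBwwss=2 BbWWSs=4 BbWWss=4 BbWwSs=8 BbWwss=8 BbwwSs=4 Bbwwss=4 bbWWSs=2 bbWWss=2 bbWwSs=4 bbWwss=4 bbwwSs=2 bbwwss=2
BbWWSs hits 4/64; gcd=4; 4÷4/64÷4 = 1/16

P(BbWWSs) = 1/16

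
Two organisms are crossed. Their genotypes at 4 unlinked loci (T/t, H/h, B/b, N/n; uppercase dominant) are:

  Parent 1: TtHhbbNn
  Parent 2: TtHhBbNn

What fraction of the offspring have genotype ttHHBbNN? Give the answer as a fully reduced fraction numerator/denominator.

TtHhbbNn gametes: THbN×2, THbn×2, ThbN×2, Thbn×2, tHbN×2, tHbn×2, thbN×2, thbn×2
TtHhBbNn gametes: THBN×1, THBn×1, THbN×1, THbn×1, ThBN×1, ThBn×1, ThbN×1, Thbn×1, tHBN×1, tHBn×1, tHbN×1, tHbn×1, thBN×1, thBn×1, thbN×1, thbn×1
TtHhbbNn×TtHhBbNn grid (16·16=256): TTHHBbNN=2 TTHHBbNn=4 TTHHBbnn=2 TTHHbbNN=2 TTHHbbNn=4 TTHHbbnn=2 TTHhBbNN=4 TTHhBbNn=8 TTHhBbnn=4 TTHhbbNN=4 TTHhbbNn=8 TTHhbbnn=4 TThhBbNN=2 TThhBbNn=4 TThhBbnn=2 TThhbbNN=2 TThhbbNn=4 TThhbbnn=2 TtHHBbNN=4 TtHHBbNn=8 TtHHBbnn=4 TtHHbbNN=4 TtHHbbNn=8 TtHHbbnn=4 TtHhBbNN=8 TtHhBbNn=16 TtHhBbnn=8 TtHhbbNN=8 TtHhbbNn=16 TtHhbbnn=8 TthhBbNN=4 TthhBbNn=8 TthhBbnn=4 TthhbbNN=4 TthhbbNn=8 Tthhbbnn=4 ttHHBbNN=2 ttHHBbNn=4 ttHHBbnn=2 ttHHbbNN=2 ttHHbbNn=4 ttHHbbnn=2 ttHhBbNN=4 ttHhBbNn=8 ttHhBbnn=4 ttHhbbNN=4 ttHhbbNn=8 ttHhbbnn=4 tthhBbNN=2 tthhBbNn=4 tthhBbnn=2 tthhbbNN=2 tthhbbNn=4 tthhbbnn=2
ttHHBbNN hits 2/256; gcd=2; 2÷2/256÷2 = 1/128

P(ttHHBbNN) = 1/128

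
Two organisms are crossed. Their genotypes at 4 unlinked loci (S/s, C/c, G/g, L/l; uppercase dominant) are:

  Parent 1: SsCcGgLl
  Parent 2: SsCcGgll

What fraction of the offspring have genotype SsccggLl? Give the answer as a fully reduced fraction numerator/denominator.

SsCcGgLl gametes: SCGL×1, SCGl×1, SCgL×1, SCgl×1, ScGL×1, ScGl×1, ScgL×1, Scgl×1, sCGL×1, sCGl×1, sCgL×1, sCgl×1, scGL×1, scGl×1, scgL×1, scgl×1
SsCcGgll gametes: SCGl×2, SCgl×2, ScGl×2, Scgl×2, sCGl×2, sCgl×2, scGl×2, scgl×2
SsCcGgLl×SsCcGgll grid (16·16=256): SSCCGGLl=2 SSCCGGll=2 SSCCGgLl=4 SSCCGgll=4 SSCCggLl=2 SSCCggll=2 SSCcGGLl=4 SSCcGGll=4 SSCcGgLl=8 SSCcGgll=8 SSCcggLl=4 SSCcggll=4 SSccGGLl=2 SSccGGll=2 SSccGgLl=4 SSccGgll=4 SSccggLl=2 SSccggll=2 SsCCGGLl=4 SsCCGGll=4 SsCCGgLl=8 SsCCGgll=8 SsCCggLl=4 SsCCggll=4 SsCcGGLl=8 SsCcGGll=8 SsCcGgLl=16 SsCcGgll=16 SsCcggLl=8 SsCcggll=8 SsccGGLl=4 SsccGGll=4 SsccGgLl=8 SsccGgll=8 SsccggLl=4 Ssccggll=4 ssCCGGLl=2 ssCCGGll=2 ssCCGgLl=4 ssCCGgll=4 ssCCggLl=2 ssCCggll=2 ssCcGGLl=4 ssCcGGll=4 ssCcGgLl=8 ssCcGgll=8 ssCcggLl=4 ssCcggll=4 ssccGGLl=2 ssccGGll=2 ssccGgLl=4 ssccGgll=4 ssccggLl=2 ssccggll=2
SsccggLl hits 4/256; gcd=4; 4÷4/256÷4 = 1/64

P(SsccggLl) = 1/64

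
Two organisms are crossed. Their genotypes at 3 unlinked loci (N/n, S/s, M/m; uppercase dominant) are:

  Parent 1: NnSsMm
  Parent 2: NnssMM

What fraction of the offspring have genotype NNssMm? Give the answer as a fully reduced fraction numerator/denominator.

NnSsMm gametes: NSM×1, NSm×1, NsM×1, Nsm×1, nSM×1, nSm×1, nsM×1, nsm×1
NnssMM gametes: NsM×4, nsM×4
NnSsMm×NnssMM grid (8·8=64): NNSsMM=4 NNSsMm=4 NNssMM=4 NNssMm=4 NnSsMM=8 NnSsMm=8 NnssMM=8 NnssMm=8 nnSsMM=4 nnSsMm=4 nnssMM=4 nnssMm=4
NNssMm hits 4/64; gcd=4; 4÷4/64÷4 = 1/16

P(NNssMm) = 1/16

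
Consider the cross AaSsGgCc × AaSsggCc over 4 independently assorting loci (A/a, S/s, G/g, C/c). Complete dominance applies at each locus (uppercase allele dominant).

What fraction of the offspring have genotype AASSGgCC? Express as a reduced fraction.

P(AASSGgCC) = 1/128

AaSsGgCc gametes: ASGC×1, ASGc×1, ASgC×1, ASgc×1, AsGC×1, AsGc×1, AsgC×1, Asgc×1, aSGC×1, aSGc×1, aSgC×1, aSgc×1, asGC×1, asGc×1, asgC×1, asgc×1
AaSsggCc gametes: ASgC×2, ASgc×2, AsgC×2, Asgc×2, aSgC×2, aSgc×2, asgC×2, asgc×2
AaSsGgCc×AaSsggCc grid (16·16=256): AASSGgCC=2 AASSGgCc=4 AASSGgcc=2 AASSggCC=2 AASSggCc=4 AASSggcc=2 AASsGgCC=4 AASsGgCc=8 AASsGgcc=4 AASsggCC=4 AASsggCc=8 AASsggcc=4 AAssGgCC=2 AAssGgCc=4 AAssGgcc=2 AAssggCC=2 AAssggCc=4 AAssggcc=2 AaSSGgCC=4 AaSSGgCc=8 AaSSGgcc=4 AaSSggCC=4 AaSSggCc=8 AaSSggcc=4 AaSsGgCC=8 AaSsGgCc=16 AaSsGgcc=8 AaSsggCC=8 AaSsggCc=16 AaSsggcc=8 AassGgCC=4 AassGgCc=8 AassGgcc=4 AassggCC=4 AassggCc=8 Aassggcc=4 aaSSGgCC=2 aaSSGgCc=4 aaSSGgcc=2 aaSSggCC=2 aaSSggCc=4 aaSSggcc=2 aaSsGgCC=4 aaSsGgCc=8 aaSsGgcc=4 aaSsggCC=4 aaSsggCc=8 aaSsggcc=4 aassGgCC=2 aassGgCc=4 aassGgcc=2 aassggCC=2 aassggCc=4 aassggcc=2
AASSGgCC hits 2/256; gcd=2; 2÷2/256÷2 = 1/128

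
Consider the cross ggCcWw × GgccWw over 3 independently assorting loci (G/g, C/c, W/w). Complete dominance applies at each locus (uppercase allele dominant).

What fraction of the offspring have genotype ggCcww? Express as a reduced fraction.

ggCcWw gametes: gCW×2, gCw×2, gcW×2, gcw×2
GgccWw gametes: GcW×2, Gcw×2, gcW×2, gcw×2
ggCcWw×GgccWw grid (8·8=64): GgCcWW=4 GgCcWw=8 GgCcww=4 GgccWW=4 GgccWw=8 Ggccww=4 ggCcWW=4 ggCcWw=8 ggCcww=4 ggccWW=4 ggccWw=8 ggccww=4
ggCcww hits 4/64; gcd=4; 4÷4/64÷4 = 1/16

P(ggCcww) = 1/16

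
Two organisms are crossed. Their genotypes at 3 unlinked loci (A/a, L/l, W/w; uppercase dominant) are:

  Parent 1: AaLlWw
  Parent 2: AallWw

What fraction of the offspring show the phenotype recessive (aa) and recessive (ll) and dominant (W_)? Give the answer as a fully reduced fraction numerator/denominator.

AaLlWw gametes: ALW×1, ALw×1, AlW×1, Alw×1, aLW×1, aLw×1, alW×1, alw×1
AallWw gametes: AlW×2, Alw×2, alW×2, alw×2
AaLlWw×AallWw grid (8·8=64): AALlWW=2 AALlWw=4 AALlww=2 AAllWW=2 AAllWw=4 AAllww=2 AaLlWW=4 AaLlWw=8 AaLlww=4 AallWW=4 AallWw=8 Aallww=4 aaLlWW=2 aaLlWw=4 aaLlww=2 aallWW=2 aallWw=4 aallww=2
aa ll W_ hits 6/64; gcd=2; 6÷2/64÷2 = 3/32

P(aa ll W_) = 3/32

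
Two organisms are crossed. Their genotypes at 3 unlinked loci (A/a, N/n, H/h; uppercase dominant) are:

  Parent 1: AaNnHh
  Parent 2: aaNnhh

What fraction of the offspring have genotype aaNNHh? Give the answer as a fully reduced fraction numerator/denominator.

AaNnHh gametes: ANH×1, ANh×1, AnH×1, Anh×1, aNH×1, aNh×1, anH×1, anh×1
aaNnhh gametes: aNh×4, anh×4
AaNnHh×aaNnhh grid (8·8=64): AaNNHh=4 AaNNhh=4 AaNnHh=8 AaNnhh=8 AannHh=4 Aannhh=4 aaNNHh=4 aaNNhh=4 aaNnHh=8 aaNnhh=8 aannHh=4 aannhh=4
aaNNHh hits 4/64; gcd=4; 4÷4/64÷4 = 1/16

P(aaNNHh) = 1/16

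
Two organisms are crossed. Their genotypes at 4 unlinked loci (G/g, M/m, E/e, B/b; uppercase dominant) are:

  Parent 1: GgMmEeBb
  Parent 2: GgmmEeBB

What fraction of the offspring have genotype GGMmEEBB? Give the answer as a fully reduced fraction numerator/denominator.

P(GGMmEEBB) = 1/64

GgMmEeBb gametes: GMEB×1, GMEb×1, GMeB×1, GMeb×1, GmEB×1, GmEb×1, GmeB×1, Gmeb×1, gMEB×1, gMEb×1, gMeB×1, gMeb×1, gmEB×1, gmEb×1, gmeB×1, gmeb×1
GgmmEeBB gametes: GmEB×4, GmeB×4, gmEB×4, gmeB×4
GgMmEeBb×GgmmEeBB grid (16·16=256): GGMmEEBB=4 GGMmEEBb=4 GGMmEeBB=8 GGMmEeBb=8 GGMmeeBB=4 GGMmeeBb=4 GGmmEEBB=4 GGmmEEBb=4 GGmmEeBB=8 GGmmEeBb=8 GGmmeeBB=4 GGmmeeBb=4 GgMmEEBB=8 GgMmEEBb=8 GgMmEeBB=16 GgMmEeBb=16 GgMmeeBB=8 GgMmeeBb=8 GgmmEEBB=8 GgmmEEBb=8 GgmmEeBB=16 GgmmEeBb=16 GgmmeeBB=8 GgmmeeBb=8 ggMmEEBB=4 ggMmEEBb=4 ggMmEeBB=8 ggMmEeBb=8 ggMmeeBB=4 ggMmeeBb=4 ggmmEEBB=4 ggmmEEBb=4 ggmmEeBB=8 ggmmEeBb=8 ggmmeeBB=4 ggmmeeBb=4
GGMmEEBB hits 4/256; gcd=4; 4÷4/256÷4 = 1/64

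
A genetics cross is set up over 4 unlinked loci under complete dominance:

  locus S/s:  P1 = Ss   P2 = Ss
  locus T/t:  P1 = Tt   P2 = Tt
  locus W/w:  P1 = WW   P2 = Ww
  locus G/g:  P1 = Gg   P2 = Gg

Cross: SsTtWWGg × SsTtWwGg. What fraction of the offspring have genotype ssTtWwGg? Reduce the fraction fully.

SsTtWWGg gametes: STWG×2, STWg×2, StWG×2, StWg×2, sTWG×2, sTWg×2, stWG×2, stWg×2
SsTtWwGg gametes: STWG×1, STWg×1, STwG×1, STwg×1, StWG×1, StWg×1, StwG×1, Stwg×1, sTWG×1, sTWg×1, sTwG×1, sTwg×1, stWG×1, stWg×1, stwG×1, stwg×1
SsTtWWGg×SsTtWwGg grid (16·16=256): SSTTWWGG=2 SSTTWWGg=4 SSTTWWgg=2 SSTTWwGG=2 SSTTWwGg=4 SSTTWwgg=2 SSTtWWGG=4 SSTtWWGg=8 SSTtWWgg=4 SSTtWwGG=4 SSTtWwGg=8 SSTtWwgg=4 SSttWWGG=2 SSttWWGg=4 SSttWWgg=2 SSttWwGG=2 SSttWwGg=4 SSttWwgg=2 SsTTWWGG=4 SsTTWWGg=8 SsTTWWgg=4 SsTTWwGG=4 SsTTWwGg=8 SsTTWwgg=4 SsTtWWGG=8 SsTtWWGg=16 SsTtWWgg=8 SsTtWwGG=8 SsTtWwGg=16 SsTtWwgg=8 SsttWWGG=4 SsttWWGg=8 SsttWWgg=4 SsttWwGG=4 SsttWwGg=8 SsttWwgg=4 ssTTWWGG=2 ssTTWWGg=4 ssTTWWgg=2 ssTTWwGG=2 ssTTWwGg=4 ssTTWwgg=2 ssTtWWGG=4 ssTtWWGg=8 ssTtWWgg=4 ssTtWwGG=4 ssTtWwGg=8 ssTtWwgg=4 ssttWWGG=2 ssttWWGg=4 ssttWWgg=2 ssttWwGG=2 ssttWwGg=4 ssttWwgg=2
ssTtWwGg hits 8/256; gcd=8; 8÷8/256÷8 = 1/32

P(ssTtWwGg) = 1/32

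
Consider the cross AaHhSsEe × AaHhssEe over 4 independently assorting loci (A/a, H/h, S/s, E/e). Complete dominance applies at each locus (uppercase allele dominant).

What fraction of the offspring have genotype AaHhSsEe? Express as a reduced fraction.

P(AaHhSsEe) = 1/16

AaHhSsEe gametes: AHSE×1, AHSe×1, AHsE×1, AHse×1, AhSE×1, AhSe×1, AhsE×1, Ahse×1, aHSE×1, aHSe×1, aHsE×1, aHse×1, ahSE×1, ahSe×1, ahsE×1, ahse×1
AaHhssEe gametes: AHsE×2, AHse×2, AhsE×2, Ahse×2, aHsE×2, aHse×2, ahsE×2, ahse×2
AaHhSsEe×AaHhssEe grid (16·16=256): AAHHSsEE=2 AAHHSsEe=4 AAHHSsee=2 AAHHssEE=2 AAHHssEe=4 AAHHssee=2 AAHhSsEE=4 AAHhSsEe=8 AAHhSsee=4 AAHhssEE=4 AAHhssEe=8 AAHhssee=4 AAhhSsEE=2 AAhhSsEe=4 AAhhSsee=2 AAhhssEE=2 AAhhssEe=4 AAhhssee=2 AaHHSsEE=4 AaHHSsEe=8 AaHHSsee=4 AaHHssEE=4 AaHHssEe=8 AaHHssee=4 AaHhSsEE=8 AaHhSsEe=16 AaHhSsee=8 AaHhssEE=8 AaHhssEe=16 AaHhssee=8 AahhSsEE=4 AahhSsEe=8 AahhSsee=4 AahhssEE=4 AahhssEe=8 Aahhssee=4 aaHHSsEE=2 aaHHSsEe=4 aaHHSsee=2 aaHHssEE=2 aaHHssEe=4 aaHHssee=2 aaHhSsEE=4 aaHhSsEe=8 aaHhSsee=4 aaHhssEE=4 aaHhssEe=8 aaHhssee=4 aahhSsEE=2 aahhSsEe=4 aahhSsee=2 aahhssEE=2 aahhssEe=4 aahhssee=2
AaHhSsEe hits 16/256; gcd=16; 16÷16/256÷16 = 1/16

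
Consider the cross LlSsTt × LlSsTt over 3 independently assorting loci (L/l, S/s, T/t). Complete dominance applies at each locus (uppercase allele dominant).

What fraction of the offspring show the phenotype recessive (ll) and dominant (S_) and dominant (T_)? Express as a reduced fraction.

P(ll S_ T_) = 9/64

LlSsTt gametes: LST×1, LSt×1, LsT×1, Lst×1, lST×1, lSt×1, lsT×1, lst×1
LlSsTt gametes: LST×1, LSt×1, LsT×1, Lst×1, lST×1, lSt×1, lsT×1, lst×1
LlSsTt×LlSsTt grid (8·8=64): LLSSTT=1 LLSSTt=2 LLSStt=1 LLSsTT=2 LLSsTt=4 LLSstt=2 LLssTT=1 LLssTt=2 LLsstt=1 LlSSTT=2 LlSSTt=4 LlSStt=2 LlSsTT=4 LlSsTt=8 LlSstt=4 LlssTT=2 LlssTt=4 Llsstt=2 llSSTT=1 llSSTt=2 llSStt=1 llSsTT=2 llSsTt=4 llSstt=2 llssTT=1 llssTt=2 llsstt=1
ll S_ T_ hits 9/64; gcd=1; 9÷1/64÷1 = 9/64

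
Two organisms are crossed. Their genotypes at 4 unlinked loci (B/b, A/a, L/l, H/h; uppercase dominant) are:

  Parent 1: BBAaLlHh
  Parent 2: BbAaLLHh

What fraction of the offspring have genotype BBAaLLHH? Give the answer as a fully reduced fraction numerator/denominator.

BBAaLlHh gametes: BALH×2, BALh×2, BAlH×2, BAlh×2, BaLH×2, BaLh×2, BalH×2, Balh×2
BbAaLLHh gametes: BALH×2, BALh×2, BaLH×2, BaLh×2, bALH×2, bALh×2, baLH×2, baLh×2
BBAaLlHh×BbAaLLHh grid (16·16=256): BBAALLHH=4 BBAALLHh=8 BBAALLhh=4 BBAALlHH=4 BBAALlHh=8 BBAALlhh=4 BBAaLLHH=8 BBAaLLHh=16 BBAaLLhh=8 BBAaLlHH=8 BBAaLlHh=16 BBAaLlhh=8 BBaaLLHH=4 BBaaLLHh=8 BBaaLLhh=4 BBaaLlHH=4 BBaaLlHh=8 BBaaLlhh=4 BbAALLHH=4 BbAALLHh=8 BbAALLhh=4 BbAALlHH=4 BbAALlHh=8 BbAALlhh=4 BbAaLLHH=8 BbAaLLHh=16 BbAaLLhh=8 BbAaLlHH=8 BbAaLlHh=16 BbAaLlhh=8 BbaaLLHH=4 BbaaLLHh=8 BbaaLLhh=4 BbaaLlHH=4 BbaaLlHh=8 BbaaLlhh=4
BBAaLLHH hits 8/256; gcd=8; 8÷8/256÷8 = 1/32

P(BBAaLLHH) = 1/32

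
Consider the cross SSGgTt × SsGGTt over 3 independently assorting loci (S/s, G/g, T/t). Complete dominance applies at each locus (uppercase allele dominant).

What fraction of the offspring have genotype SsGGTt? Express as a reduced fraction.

P(SsGGTt) = 1/8

SSGgTt gametes: SGT×2, SGt×2, SgT×2, Sgt×2
SsGGTt gametes: SGT×2, SGt×2, sGT×2, sGt×2
SSGgTt×SsGGTt grid (8·8=64): SSGGTT=4 SSGGTt=8 SSGGtt=4 SSGgTT=4 SSGgTt=8 SSGgtt=4 SsGGTT=4 SsGGTt=8 SsGGtt=4 SsGgTT=4 SsGgTt=8 SsGgtt=4
SsGGTt hits 8/64; gcd=8; 8÷8/64÷8 = 1/8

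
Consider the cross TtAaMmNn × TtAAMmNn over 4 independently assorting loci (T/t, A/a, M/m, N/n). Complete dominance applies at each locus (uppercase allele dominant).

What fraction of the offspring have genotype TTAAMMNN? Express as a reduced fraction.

TtAaMmNn gametes: TAMN×1, TAMn×1, TAmN×1, TAmn×1, TaMN×1, TaMn×1, TamN×1, Tamn×1, tAMN×1, tAMn×1, tAmN×1, tAmn×1, taMN×1, taMn×1, tamN×1, tamn×1
TtAAMmNn gametes: TAMN×2, TAMn×2, TAmN×2, TAmn×2, tAMN×2, tAMn×2, tAmN×2, tAmn×2
TtAaMmNn×TtAAMmNn grid (16·16=256): TTAAMMNN=2 TTAAMMNn=4 TTAAMMnn=2 TTAAMmNN=4 TTAAMmNn=8 TTAAMmnn=4 TTAAmmNN=2 TTAAmmNn=4 TTAAmmnn=2 TTAaMMNN=2 TTAaMMNn=4 TTAaMMnn=2 TTAaMmNN=4 TTAaMmNn=8 TTAaMmnn=4 TTAammNN=2 TTAammNn=4 TTAammnn=2 TtAAMMNN=4 TtAAMMNn=8 TtAAMMnn=4 TtAAMmNN=8 TtAAMmNn=16 TtAAMmnn=8 TtAAmmNN=4 TtAAmmNn=8 TtAAmmnn=4 TtAaMMNN=4 TtAaMMNn=8 TtAaMMnn=4 TtAaMmNN=8 TtAaMmNn=16 TtAaMmnn=8 TtAammNN=4 TtAammNn=8 TtAammnn=4 ttAAMMNN=2 ttAAMMNn=4 ttAAMMnn=2 ttAAMmNN=4 ttAAMmNn=8 ttAAMmnn=4 ttAAmmNN=2 ttAAmmNn=4 ttAAmmnn=2 ttAaMMNN=2 ttAaMMNn=4 ttAaMMnn=2 ttAaMmNN=4 ttAaMmNn=8 ttAaMmnn=4 ttAammNN=2 ttAammNn=4 ttAammnn=2
TTAAMMNN hits 2/256; gcd=2; 2÷2/256÷2 = 1/128

P(TTAAMMNN) = 1/128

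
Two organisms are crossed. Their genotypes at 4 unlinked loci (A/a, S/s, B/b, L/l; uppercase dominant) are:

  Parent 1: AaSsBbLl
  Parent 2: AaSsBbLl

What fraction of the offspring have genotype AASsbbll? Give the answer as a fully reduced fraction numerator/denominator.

AaSsBbLl gametes: ASBL×1, ASBl×1, ASbL×1, ASbl×1, AsBL×1, AsBl×1, AsbL×1, Asbl×1, aSBL×1, aSBl×1, aSbL×1, aSbl×1, asBL×1, asBl×1, asbL×1, asbl×1
AaSsBbLl gametes: ASBL×1, ASBl×1, ASbL×1, ASbl×1, AsBL×1, AsBl×1, AsbL×1, Asbl×1, aSBL×1, aSBl×1, aSbL×1, aSbl×1, asBL×1, asBl×1, asbL×1, asbl×1
AaSsBbLl×AaSsBbLl grid (16·16=256): AASSBBLL=1 AASSBBLl=2 AASSBBll=1 AASSBbLL=2 AASSBbLl=4 AASSBbll=2 AASSbbLL=1 AASSbbLl=2 AASSbbll=1 AASsBBLL=2 AASsBBLl=4 AASsBBll=2 AASsBbLL=4 AASsBbLl=8 AASsBbll=4 AASsbbLL=2 AASsbbLl=4 AASsbbll=2 AAssBBLL=1 AAssBBLl=2 AAssBBll=1 AAssBbLL=2 AAssBbLl=4 AAssBbll=2 AAssbbLL=1 AAssbbLl=2 AAssbbll=1 AaSSBBLL=2 AaSSBBLl=4 AaSSBBll=2 AaSSBbLL=4 AaSSBbLl=8 AaSSBbll=4 AaSSbbLL=2 AaSSbbLl=4 AaSSbbll=2 AaSsBBLL=4 AaSsBBLl=8 AaSsBBll=4 AaSsBbLL=8 AaSsBbLl=16 AaSsBbll=8 AaSsbbLL=4 AaSsbbLl=8 AaSsbbll=4 AassBBLL=2 AassBBLl=4 AassBBll=2 AassBbLL=4 AassBbLl=8 AassBbll=4 AassbbLL=2 AassbbLl=4 Aassbbll=2 aaSSBBLL=1 aaSSBBLl=2 aaSSBBll=1 aaSSBbLL=2 aaSSBbLl=4 aaSSBbll=2 aaSSbbLL=1 aaSSbbLl=2 aaSSbbll=1 aaSsBBLL=2 aaSsBBLl=4 aaSsBBll=2 aaSsBbLL=4 aaSsBbLl=8 aaSsBbll=4 aaSsbbLL=2 aaSsbbLl=4 aaSsbbll=2 aassBBLL=1 aassBBLl=2 aassBBll=1 aassBbLL=2 aassBbLl=4 aassBbll=2 aassbbLL=1 aassbbLl=2 aassbbll=1
AASsbbll hits 2/256; gcd=2; 2÷2/256÷2 = 1/128

P(AASsbbll) = 1/128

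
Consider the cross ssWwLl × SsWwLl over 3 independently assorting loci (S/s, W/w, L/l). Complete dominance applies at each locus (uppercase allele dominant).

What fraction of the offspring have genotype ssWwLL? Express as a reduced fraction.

P(ssWwLL) = 1/16

ssWwLl gametes: sWL×2, sWl×2, swL×2, swl×2
SsWwLl gametes: SWL×1, SWl×1, SwL×1, Swl×1, sWL×1, sWl×1, swL×1, swl×1
ssWwLl×SsWwLl grid (8·8=64): SsWWLL=2 SsWWLl=4 SsWWll=2 SsWwLL=4 SsWwLl=8 SsWwll=4 SswwLL=2 SswwLl=4 Sswwll=2 ssWWLL=2 ssWWLl=4 ssWWll=2 ssWwLL=4 ssWwLl=8 ssWwll=4 sswwLL=2 sswwLl=4 sswwll=2
ssWwLL hits 4/64; gcd=4; 4÷4/64÷4 = 1/16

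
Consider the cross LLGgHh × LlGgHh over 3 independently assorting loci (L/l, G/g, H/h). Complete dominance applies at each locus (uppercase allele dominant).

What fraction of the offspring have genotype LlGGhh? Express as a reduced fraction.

P(LlGGhh) = 1/32

LLGgHh gametes: LGH×2, LGh×2, LgH×2, Lgh×2
LlGgHh gametes: LGH×1, LGh×1, LgH×1, Lgh×1, lGH×1, lGh×1, lgH×1, lgh×1
LLGgHh×LlGgHh grid (8·8=64): LLGGHH=2 LLGGHh=4 LLGGhh=2 LLGgHH=4 LLGgHh=8 LLGghh=4 LLggHH=2 LLggHh=4 LLgghh=2 LlGGHH=2 LlGGHh=4 LlGGhh=2 LlGgHH=4 LlGgHh=8 LlGghh=4 LlggHH=2 LlggHh=4 Llgghh=2
LlGGhh hits 2/64; gcd=2; 2÷2/64÷2 = 1/32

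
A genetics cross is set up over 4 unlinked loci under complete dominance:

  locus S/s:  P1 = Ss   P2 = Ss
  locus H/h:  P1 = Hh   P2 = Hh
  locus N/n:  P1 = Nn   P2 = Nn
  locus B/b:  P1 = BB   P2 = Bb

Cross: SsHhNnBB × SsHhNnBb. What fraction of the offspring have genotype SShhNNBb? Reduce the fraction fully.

SsHhNnBB gametes: SHNB×2, SHnB×2, ShNB×2, ShnB×2, sHNB×2, sHnB×2, shNB×2, shnB×2
SsHhNnBb gametes: SHNB×1, SHNb×1, SHnB×1, SHnb×1, ShNB×1, ShNb×1, ShnB×1, Shnb×1, sHNB×1, sHNb×1, sHnB×1, sHnb×1, shNB×1, shNb×1, shnB×1, shnb×1
SsHhNnBB×SsHhNnBb grid (16·16=256): SSHHNNBB=2 SSHHNNBb=2 SSHHNnBB=4 SSHHNnBb=4 SSHHnnBB=2 SSHHnnBb=2 SSHhNNBB=4 SSHhNNBb=4 SSHhNnBB=8 SSHhNnBb=8 SSHhnnBB=4 SSHhnnBb=4 SShhNNBB=2 SShhNNBb=2 SShhNnBB=4 SShhNnBb=4 SShhnnBB=2 SShhnnBb=2 SsHHNNBB=4 SsHHNNBb=4 SsHHNnBB=8 SsHHNnBb=8 SsHHnnBB=4 SsHHnnBb=4 SsHhNNBB=8 SsHhNNBb=8 SsHhNnBB=16 SsHhNnBb=16 SsHhnnBB=8 SsHhnnBb=8 SshhNNBB=4 SshhNNBb=4 SshhNnBB=8 SshhNnBb=8 SshhnnBB=4 SshhnnBb=4 ssHHNNBB=2 ssHHNNBb=2 ssHHNnBB=4 ssHHNnBb=4 ssHHnnBB=2 ssHHnnBb=2 ssHhNNBB=4 ssHhNNBb=4 ssHhNnBB=8 ssHhNnBb=8 ssHhnnBB=4 ssHhnnBb=4 sshhNNBB=2 sshhNNBb=2 sshhNnBB=4 sshhNnBb=4 sshhnnBB=2 sshhnnBb=2
SShhNNBb hits 2/256; gcd=2; 2÷2/256÷2 = 1/128

P(SShhNNBb) = 1/128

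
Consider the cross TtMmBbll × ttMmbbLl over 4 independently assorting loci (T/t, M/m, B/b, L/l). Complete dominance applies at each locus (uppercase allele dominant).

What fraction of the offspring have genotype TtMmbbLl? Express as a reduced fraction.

P(TtMmbbLl) = 1/16

TtMmBbll gametes: TMBl×2, TMbl×2, TmBl×2, Tmbl×2, tMBl×2, tMbl×2, tmBl×2, tmbl×2
ttMmbbLl gametes: tMbL×4, tMbl×4, tmbL×4, tmbl×4
TtMmBbll×ttMmbbLl grid (16·16=256): TtMMBbLl=8 TtMMBbll=8 TtMMbbLl=8 TtMMbbll=8 TtMmBbLl=16 TtMmBbll=16 TtMmbbLl=16 TtMmbbll=16 TtmmBbLl=8 TtmmBbll=8 TtmmbbLl=8 Ttmmbbll=8 ttMMBbLl=8 ttMMBbll=8 ttMMbbLl=8 ttMMbbll=8 ttMmBbLl=16 ttMmBbll=16 ttMmbbLl=16 ttMmbbll=16 ttmmBbLl=8 ttmmBbll=8 ttmmbbLl=8 ttmmbbll=8
TtMmbbLl hits 16/256; gcd=16; 16÷16/256÷16 = 1/16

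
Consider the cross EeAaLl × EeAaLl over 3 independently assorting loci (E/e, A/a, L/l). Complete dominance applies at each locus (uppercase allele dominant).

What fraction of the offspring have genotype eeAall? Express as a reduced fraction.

EeAaLl gametes: EAL×1, EAl×1, EaL×1, Eal×1, eAL×1, eAl×1, eaL×1, eal×1
EeAaLl gametes: EAL×1, EAl×1, EaL×1, Eal×1, eAL×1, eAl×1, eaL×1, eal×1
EeAaLl×EeAaLl grid (8·8=64): EEAALL=1 EEAALl=2 EEAAll=1 EEAaLL=2 EEAaLl=4 EEAall=2 EEaaLL=1 EEaaLl=2 EEaall=1 EeAALL=2 EeAALl=4 EeAAll=2 EeAaLL=4 EeAaLl=8 EeAall=4 EeaaLL=2 EeaaLl=4 Eeaall=2 eeAALL=1 eeAALl=2 eeAAll=1 eeAaLL=2 eeAaLl=4 eeAall=2 eeaaLL=1 eeaaLl=2 eeaall=1
eeAall hits 2/64; gcd=2; 2÷2/64÷2 = 1/32

P(eeAall) = 1/32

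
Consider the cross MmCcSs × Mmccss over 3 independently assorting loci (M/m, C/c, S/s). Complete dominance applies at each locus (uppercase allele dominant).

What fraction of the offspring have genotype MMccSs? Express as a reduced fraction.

MmCcSs gametes: MCS×1, MCs×1, McS×1, Mcs×1, mCS×1, mCs×1, mcS×1, mcs×1
Mmccss gametes: Mcs×4, mcs×4
MmCcSs×Mmccss grid (8·8=64): MMCcSs=4 MMCcss=4 MMccSs=4 MMccss=4 MmCcSs=8 MmCcss=8 MmccSs=8 Mmccss=8 mmCcSs=4 mmCcss=4 mmccSs=4 mmccss=4
MMccSs hits 4/64; gcd=4; 4÷4/64÷4 = 1/16

P(MMccSs) = 1/16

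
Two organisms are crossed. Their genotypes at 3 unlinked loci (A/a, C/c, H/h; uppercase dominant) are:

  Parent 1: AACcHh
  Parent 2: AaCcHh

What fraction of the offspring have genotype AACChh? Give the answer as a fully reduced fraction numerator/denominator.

P(AACChh) = 1/32

AACcHh gametes: ACH×2, ACh×2, AcH×2, Ach×2
AaCcHh gametes: ACH×1, ACh×1, AcH×1, Ach×1, aCH×1, aCh×1, acH×1, ach×1
AACcHh×AaCcHh grid (8·8=64): AACCHH=2 AACCHh=4 AACChh=2 AACcHH=4 AACcHh=8 AACchh=4 AAccHH=2 AAccHh=4 AAcchh=2 AaCCHH=2 AaCCHh=4 AaCChh=2 AaCcHH=4 AaCcHh=8 AaCchh=4 AaccHH=2 AaccHh=4 Aacchh=2
AACChh hits 2/64; gcd=2; 2÷2/64÷2 = 1/32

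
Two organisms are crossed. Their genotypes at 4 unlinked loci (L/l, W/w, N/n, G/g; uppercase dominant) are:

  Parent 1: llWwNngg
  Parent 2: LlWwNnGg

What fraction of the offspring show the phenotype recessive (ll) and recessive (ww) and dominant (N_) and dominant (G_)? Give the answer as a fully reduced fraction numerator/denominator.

llWwNngg gametes: lWNg×4, lWng×4, lwNg×4, lwng×4
LlWwNnGg gametes: LWNG×1, LWNg×1, LWnG×1, LWng×1, LwNG×1, LwNg×1, LwnG×1, Lwng×1, lWNG×1, lWNg×1, lWnG×1, lWng×1, lwNG×1, lwNg×1, lwnG×1, lwng×1
llWwNngg×LlWwNnGg grid (16·16=256): LlWWNNGg=4 LlWWNNgg=4 LlWWNnGg=8 LlWWNngg=8 LlWWnnGg=4 LlWWnngg=4 LlWwNNGg=8 LlWwNNgg=8 LlWwNnGg=16 LlWwNngg=16 LlWwnnGg=8 LlWwnngg=8 LlwwNNGg=4 LlwwNNgg=4 LlwwNnGg=8 LlwwNngg=8 LlwwnnGg=4 Llwwnngg=4 llWWNNGg=4 llWWNNgg=4 llWWNnGg=8 llWWNngg=8 llWWnnGg=4 llWWnngg=4 llWwNNGg=8 llWwNNgg=8 llWwNnGg=16 llWwNngg=16 llWwnnGg=8 llWwnngg=8 llwwNNGg=4 llwwNNgg=4 llwwNnGg=8 llwwNngg=8 llwwnnGg=4 llwwnngg=4
ll ww N_ G_ hits 12/256; gcd=4; 12÷4/256÷4 = 3/64

P(ll ww N_ G_) = 3/64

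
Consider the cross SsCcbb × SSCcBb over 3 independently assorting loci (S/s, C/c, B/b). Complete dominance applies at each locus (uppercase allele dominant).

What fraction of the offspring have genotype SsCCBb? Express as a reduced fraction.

SsCcbb gametes: SCb×2, Scb×2, sCb×2, scb×2
SSCcBb gametes: SCB×2, SCb×2, ScB×2, Scb×2
SsCcbb×SSCcBb grid (8·8=64): SSCCBb=4 SSCCbb=4 SSCcBb=8 SSCcbb=8 SSccBb=4 SSccbb=4 SsCCBb=4 SsCCbb=4 SsCcBb=8 SsCcbb=8 SsccBb=4 Ssccbb=4
SsCCBb hits 4/64; gcd=4; 4÷4/64÷4 = 1/16

P(SsCCBb) = 1/16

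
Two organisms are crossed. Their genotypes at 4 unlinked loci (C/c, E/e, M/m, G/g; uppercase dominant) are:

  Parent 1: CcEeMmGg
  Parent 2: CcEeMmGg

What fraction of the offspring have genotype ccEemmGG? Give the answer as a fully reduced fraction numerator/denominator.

CcEeMmGg gametes: CEMG×1, CEMg×1, CEmG×1, CEmg×1, CeMG×1, CeMg×1, CemG×1, Cemg×1, cEMG×1, cEMg×1, cEmG×1, cEmg×1, ceMG×1, ceMg×1, cemG×1, cemg×1
CcEeMmGg gametes: CEMG×1, CEMg×1, CEmG×1, CEmg×1, CeMG×1, CeMg×1, CemG×1, Cemg×1, cEMG×1, cEMg×1, cEmG×1, cEmg×1, ceMG×1, ceMg×1, cemG×1, cemg×1
CcEeMmGg×CcEeMmGg grid (16·16=256): CCEEMMGG=1 CCEEMMGg=2 CCEEMMgg=1 CCEEMmGG=2 CCEEMmGg=4 CCEEMmgg=2 CCEEmmGG=1 CCEEmmGg=2 CCEEmmgg=1 CCEeMMGG=2 CCEeMMGg=4 CCEeMMgg=2 CCEeMmGG=4 CCEeMmGg=8 CCEeMmgg=4 CCEemmGG=2 CCEemmGg=4 CCEemmgg=2 CCeeMMGG=1 CCeeMMGg=2 CCeeMMgg=1 CCeeMmGG=2 CCeeMmGg=4 CCeeMmgg=2 CCeemmGG=1 CCeemmGg=2 CCeemmgg=1 CcEEMMGG=2 CcEEMMGg=4 CcEEMMgg=2 CcEEMmGG=4 CcEEMmGg=8 CcEEMmgg=4 CcEEmmGG=2 CcEEmmGg=4 CcEEmmgg=2 CcEeMMGG=4 CcEeMMGg=8 CcEeMMgg=4 CcEeMmGG=8 CcEeMmGg=16 CcEeMmgg=8 CcEemmGG=4 CcEemmGg=8 CcEemmgg=4 CceeMMGG=2 CceeMMGg=4 CceeMMgg=2 CceeMmGG=4 CceeMmGg=8 CceeMmgg=4 CceemmGG=2 CceemmGg=4 Cceemmgg=2 ccEEMMGG=1 ccEEMMGg=2 ccEEMMgg=1 ccEEMmGG=2 ccEEMmGg=4 ccEEMmgg=2 ccEEmmGG=1 ccEEmmGg=2 ccEEmmgg=1 ccEeMMGG=2 ccEeMMGg=4 ccEeMMgg=2 ccEeMmGG=4 ccEeMmGg=8 ccEeMmgg=4 ccEemmGG=2 ccEemmGg=4 ccEemmgg=2 cceeMMGG=1 cceeMMGg=2 cceeMMgg=1 cceeMmGG=2 cceeMmGg=4 cceeMmgg=2 cceemmGG=1 cceemmGg=2 cceemmgg=1
ccEemmGG hits 2/256; gcd=2; 2÷2/256÷2 = 1/128

P(ccEemmGG) = 1/128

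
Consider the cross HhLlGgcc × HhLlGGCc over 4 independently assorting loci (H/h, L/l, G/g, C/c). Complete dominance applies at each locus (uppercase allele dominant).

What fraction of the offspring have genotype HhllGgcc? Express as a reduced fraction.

P(HhllGgcc) = 1/32

HhLlGgcc gametes: HLGc×2, HLgc×2, HlGc×2, Hlgc×2, hLGc×2, hLgc×2, hlGc×2, hlgc×2
HhLlGGCc gametes: HLGC×2, HLGc×2, HlGC×2, HlGc×2, hLGC×2, hLGc×2, hlGC×2, hlGc×2
HhLlGgcc×HhLlGGCc grid (16·16=256): HHLLGGCc=4 HHLLGGcc=4 HHLLGgCc=4 HHLLGgcc=4 HHLlGGCc=8 HHLlGGcc=8 HHLlGgCc=8 HHLlGgcc=8 HHllGGCc=4 HHllGGcc=4 HHllGgCc=4 HHllGgcc=4 HhLLGGCc=8 HhLLGGcc=8 HhLLGgCc=8 HhLLGgcc=8 HhLlGGCc=16 HhLlGGcc=16 HhLlGgCc=16 HhLlGgcc=16 HhllGGCc=8 HhllGGcc=8 HhllGgCc=8 HhllGgcc=8 hhLLGGCc=4 hhLLGGcc=4 hhLLGgCc=4 hhLLGgcc=4 hhLlGGCc=8 hhLlGGcc=8 hhLlGgCc=8 hhLlGgcc=8 hhllGGCc=4 hhllGGcc=4 hhllGgCc=4 hhllGgcc=4
HhllGgcc hits 8/256; gcd=8; 8÷8/256÷8 = 1/32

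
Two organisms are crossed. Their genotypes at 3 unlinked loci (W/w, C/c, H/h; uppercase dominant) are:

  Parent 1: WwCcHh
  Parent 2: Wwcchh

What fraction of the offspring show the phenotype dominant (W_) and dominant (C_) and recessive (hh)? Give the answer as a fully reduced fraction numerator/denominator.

WwCcHh gametes: WCH×1, WCh×1, WcH×1, Wch×1, wCH×1, wCh×1, wcH×1, wch×1
Wwcchh gametes: Wch×4, wch×4
WwCcHh×Wwcchh grid (8·8=64): WWCcHh=4 WWCchh=4 WWccHh=4 WWcchh=4 WwCcHh=8 WwCchh=8 WwccHh=8 Wwcchh=8 wwCcHh=4 wwCchh=4 wwccHh=4 wwcchh=4
W_ C_ hh hits 12/64; gcd=4; 12÷4/64÷4 = 3/16

P(W_ C_ hh) = 3/16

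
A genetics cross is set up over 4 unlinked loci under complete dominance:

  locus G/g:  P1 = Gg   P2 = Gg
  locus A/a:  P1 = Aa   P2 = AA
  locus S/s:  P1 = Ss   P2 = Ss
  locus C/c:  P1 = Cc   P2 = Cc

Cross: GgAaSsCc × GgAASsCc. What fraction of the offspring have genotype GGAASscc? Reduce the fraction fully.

GgAaSsCc gametes: GASC×1, GASc×1, GAsC×1, GAsc×1, GaSC×1, GaSc×1, GasC×1, Gasc×1, gASC×1, gASc×1, gAsC×1, gAsc×1, gaSC×1, gaSc×1, gasC×1, gasc×1
GgAASsCc gametes: GASC×2, GASc×2, GAsC×2, GAsc×2, gASC×2, gASc×2, gAsC×2, gAsc×2
GgAaSsCc×GgAASsCc grid (16·16=256): GGAASSCC=2 GGAASSCc=4 GGAASScc=2 GGAASsCC=4 GGAASsCc=8 GGAASscc=4 GGAAssCC=2 GGAAssCc=4 GGAAsscc=2 GGAaSSCC=2 GGAaSSCc=4 GGAaSScc=2 GGAaSsCC=4 GGAaSsCc=8 GGAaSscc=4 GGAassCC=2 GGAassCc=4 GGAasscc=2 GgAASSCC=4 GgAASSCc=8 GgAASScc=4 GgAASsCC=8 GgAASsCc=16 GgAASscc=8 GgAAssCC=4 GgAAssCc=8 GgAAsscc=4 GgAaSSCC=4 GgAaSSCc=8 GgAaSScc=4 GgAaSsCC=8 GgAaSsCc=16 GgAaSscc=8 GgAassCC=4 GgAassCc=8 GgAasscc=4 ggAASSCC=2 ggAASSCc=4 ggAASScc=2 ggAASsCC=4 ggAASsCc=8 ggAASscc=4 ggAAssCC=2 ggAAssCc=4 ggAAsscc=2 ggAaSSCC=2 ggAaSSCc=4 ggAaSScc=2 ggAaSsCC=4 ggAaSsCc=8 ggAaSscc=4 ggAassCC=2 ggAassCc=4 ggAasscc=2
GGAASscc hits 4/256; gcd=4; 4÷4/256÷4 = 1/64

P(GGAASscc) = 1/64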